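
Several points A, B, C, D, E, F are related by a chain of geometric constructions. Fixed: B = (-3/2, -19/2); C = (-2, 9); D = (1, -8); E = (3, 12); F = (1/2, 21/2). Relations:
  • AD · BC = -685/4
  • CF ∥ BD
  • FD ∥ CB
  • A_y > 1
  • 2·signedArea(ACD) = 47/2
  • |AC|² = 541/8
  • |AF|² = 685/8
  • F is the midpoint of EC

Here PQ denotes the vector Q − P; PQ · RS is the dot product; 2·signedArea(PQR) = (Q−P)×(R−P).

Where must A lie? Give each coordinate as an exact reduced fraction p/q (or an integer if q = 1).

1. A_x = 3/4  [AD · BC = -685/4 ∩ 2·signedArea(ACD) = 47/2]
2. A_y = 5/4  [AD · BC = -685/4 ∩ 2·signedArea(ACD) = 47/2]
   → A = (3/4, 5/4)

A = (3/4, 5/4)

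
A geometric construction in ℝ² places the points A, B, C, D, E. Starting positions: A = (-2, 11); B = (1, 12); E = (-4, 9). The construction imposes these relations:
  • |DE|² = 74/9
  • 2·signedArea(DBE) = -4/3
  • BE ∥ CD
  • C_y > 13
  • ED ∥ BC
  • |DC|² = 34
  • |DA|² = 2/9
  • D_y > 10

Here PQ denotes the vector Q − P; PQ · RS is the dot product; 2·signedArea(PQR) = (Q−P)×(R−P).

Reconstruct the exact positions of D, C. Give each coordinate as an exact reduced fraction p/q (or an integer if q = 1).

C = (10/3, 41/3)
D = (-5/3, 32/3)

1. D_x = -5/3  [line 3·x + -5·y + 175/3 = 0 ∩ |DE|² = 74/9]
2. D_y = 32/3  [line 3·x + -5·y + 175/3 = 0 ∩ |DE|² = 74/9]
   → D = (-5/3, 32/3)
3. C_x = 10/3  [BE ∥ CD ∩ ED ∥ BC]
4. C_y = 41/3  [BE ∥ CD ∩ ED ∥ BC]
   → C = (10/3, 41/3)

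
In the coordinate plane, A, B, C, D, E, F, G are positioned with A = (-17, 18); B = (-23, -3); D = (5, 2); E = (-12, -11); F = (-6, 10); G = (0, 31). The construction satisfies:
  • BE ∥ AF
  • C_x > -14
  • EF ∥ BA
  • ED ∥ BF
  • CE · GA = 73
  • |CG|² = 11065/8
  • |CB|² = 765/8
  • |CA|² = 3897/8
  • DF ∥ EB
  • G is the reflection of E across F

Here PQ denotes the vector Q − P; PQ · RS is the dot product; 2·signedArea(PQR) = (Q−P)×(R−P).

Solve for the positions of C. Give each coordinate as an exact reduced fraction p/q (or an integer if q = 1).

1. C_x = -53/4  [line 17·x + 13·y + 274 = 0 ∩ |CB|² = 765/8]
2. C_y = -15/4  [line 17·x + 13·y + 274 = 0 ∩ |CB|² = 765/8]
   → C = (-53/4, -15/4)

C = (-53/4, -15/4)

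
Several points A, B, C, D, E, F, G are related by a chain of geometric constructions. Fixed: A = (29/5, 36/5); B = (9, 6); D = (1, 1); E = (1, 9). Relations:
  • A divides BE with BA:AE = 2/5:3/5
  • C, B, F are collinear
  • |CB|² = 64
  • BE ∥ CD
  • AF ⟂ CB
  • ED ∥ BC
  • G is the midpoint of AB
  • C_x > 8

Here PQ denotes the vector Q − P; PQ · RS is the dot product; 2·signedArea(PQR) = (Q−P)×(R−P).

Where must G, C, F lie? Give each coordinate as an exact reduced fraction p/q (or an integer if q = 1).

C = (9, -2)
F = (9, 36/5)
G = (37/5, 33/5)

1. G_x = 37/5  [G is the midpoint of AB]
2. G_y = 33/5  [G is the midpoint of AB]
   → G = (37/5, 33/5)
3. C_x = 9  [BE ∥ CD ∩ ED ∥ BC]
4. C_y = -2  [BE ∥ CD ∩ ED ∥ BC]
   → C = (9, -2)
5. F_x = 9  [C, B, F are collinear ∩ AF ⟂ CB]
6. F_y = 36/5  [C, B, F are collinear ∩ AF ⟂ CB]
   → F = (9, 36/5)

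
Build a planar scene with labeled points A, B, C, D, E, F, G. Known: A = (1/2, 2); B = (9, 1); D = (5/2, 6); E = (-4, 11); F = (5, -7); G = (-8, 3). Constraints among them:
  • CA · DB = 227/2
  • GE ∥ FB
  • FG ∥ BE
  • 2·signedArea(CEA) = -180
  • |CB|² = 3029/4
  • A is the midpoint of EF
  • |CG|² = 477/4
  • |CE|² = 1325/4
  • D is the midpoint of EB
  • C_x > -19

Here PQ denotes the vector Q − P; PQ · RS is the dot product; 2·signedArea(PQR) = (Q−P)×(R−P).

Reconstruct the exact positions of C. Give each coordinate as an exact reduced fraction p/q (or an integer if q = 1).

C = (-37/2, 0)

1. C_x = -37/2  [CA · DB = 227/2 ∩ 2·signedArea(CEA) = -180]
2. C_y = 0  [CA · DB = 227/2 ∩ 2·signedArea(CEA) = -180]
   → C = (-37/2, 0)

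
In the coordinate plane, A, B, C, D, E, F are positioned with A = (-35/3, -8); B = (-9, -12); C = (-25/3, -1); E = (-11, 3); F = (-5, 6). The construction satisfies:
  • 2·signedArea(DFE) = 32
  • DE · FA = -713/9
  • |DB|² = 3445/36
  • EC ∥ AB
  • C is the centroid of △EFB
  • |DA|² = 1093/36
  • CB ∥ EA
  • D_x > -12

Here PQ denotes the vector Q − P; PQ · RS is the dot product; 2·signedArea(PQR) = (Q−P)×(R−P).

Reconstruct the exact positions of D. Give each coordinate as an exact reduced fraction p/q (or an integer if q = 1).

1. D_x = -34/3  [2·signedArea(DFE) = 32 ∩ DE · FA = -713/9]
2. D_y = -5/2  [2·signedArea(DFE) = 32 ∩ DE · FA = -713/9]
   → D = (-34/3, -5/2)

D = (-34/3, -5/2)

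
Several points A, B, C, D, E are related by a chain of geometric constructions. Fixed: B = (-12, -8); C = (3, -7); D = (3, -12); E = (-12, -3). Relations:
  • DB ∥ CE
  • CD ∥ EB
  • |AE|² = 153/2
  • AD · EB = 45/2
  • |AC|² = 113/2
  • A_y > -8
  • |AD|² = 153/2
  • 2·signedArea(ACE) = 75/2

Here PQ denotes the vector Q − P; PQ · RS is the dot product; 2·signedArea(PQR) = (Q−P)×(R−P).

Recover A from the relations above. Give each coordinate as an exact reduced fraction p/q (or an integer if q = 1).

A = (-9/2, -15/2)

1. A_x = -9/2  [AD · EB = 45/2 ∩ 2·signedArea(ACE) = 75/2]
2. A_y = -15/2  [AD · EB = 45/2 ∩ 2·signedArea(ACE) = 75/2]
   → A = (-9/2, -15/2)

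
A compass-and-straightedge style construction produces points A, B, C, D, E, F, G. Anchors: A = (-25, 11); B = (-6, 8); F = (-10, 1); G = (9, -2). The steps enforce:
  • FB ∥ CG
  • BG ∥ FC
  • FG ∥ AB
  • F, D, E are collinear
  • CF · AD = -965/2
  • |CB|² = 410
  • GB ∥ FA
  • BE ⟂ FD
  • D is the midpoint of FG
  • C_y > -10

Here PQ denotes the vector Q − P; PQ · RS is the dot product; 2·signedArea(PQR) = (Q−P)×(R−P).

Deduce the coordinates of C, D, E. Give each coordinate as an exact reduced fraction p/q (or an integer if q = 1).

C = (5, -9)
D = (-1/2, -1/2)
E = (-531/74, 41/74)

1. C_x = 5  [FB ∥ CG ∩ BG ∥ FC]
2. C_y = -9  [FB ∥ CG ∩ BG ∥ FC]
   → C = (5, -9)
3. D_x = -1/2  [D is the midpoint of FG]
4. D_y = -1/2  [D is the midpoint of FG]
   → D = (-1/2, -1/2)
5. E_x = -531/74  [F, D, E are collinear ∩ BE ⟂ FD]
6. E_y = 41/74  [F, D, E are collinear ∩ BE ⟂ FD]
   → E = (-531/74, 41/74)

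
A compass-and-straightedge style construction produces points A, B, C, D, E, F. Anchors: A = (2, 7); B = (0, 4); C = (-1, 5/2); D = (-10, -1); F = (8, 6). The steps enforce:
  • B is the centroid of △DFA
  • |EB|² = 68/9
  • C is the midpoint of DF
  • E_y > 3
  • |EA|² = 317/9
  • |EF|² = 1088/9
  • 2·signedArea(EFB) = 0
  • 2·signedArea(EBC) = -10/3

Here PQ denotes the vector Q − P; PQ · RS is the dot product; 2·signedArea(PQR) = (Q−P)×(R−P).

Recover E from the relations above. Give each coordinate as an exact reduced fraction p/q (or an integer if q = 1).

1. E_x = -8/3  [2·signedArea(EFB) = 0 ∩ 2·signedArea(EBC) = -10/3]
2. E_y = 10/3  [2·signedArea(EFB) = 0 ∩ 2·signedArea(EBC) = -10/3]
   → E = (-8/3, 10/3)

E = (-8/3, 10/3)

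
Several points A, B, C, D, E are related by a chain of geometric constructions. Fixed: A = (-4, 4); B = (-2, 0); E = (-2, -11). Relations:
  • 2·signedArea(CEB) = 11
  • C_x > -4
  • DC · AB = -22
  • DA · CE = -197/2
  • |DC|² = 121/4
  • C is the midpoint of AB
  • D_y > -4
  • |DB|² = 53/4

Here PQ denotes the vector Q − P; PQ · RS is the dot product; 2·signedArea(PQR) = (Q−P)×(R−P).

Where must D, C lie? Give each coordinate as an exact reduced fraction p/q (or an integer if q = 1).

1. C_x = -3  [C is the midpoint of AB]
2. C_y = 2  [C is the midpoint of AB]
   → C = (-3, 2)
3. D_x = -3  [DA · CE = -197/2 ∩ DC · AB = -22]
4. D_y = -7/2  [DA · CE = -197/2 ∩ DC · AB = -22]
   → D = (-3, -7/2)

C = (-3, 2)
D = (-3, -7/2)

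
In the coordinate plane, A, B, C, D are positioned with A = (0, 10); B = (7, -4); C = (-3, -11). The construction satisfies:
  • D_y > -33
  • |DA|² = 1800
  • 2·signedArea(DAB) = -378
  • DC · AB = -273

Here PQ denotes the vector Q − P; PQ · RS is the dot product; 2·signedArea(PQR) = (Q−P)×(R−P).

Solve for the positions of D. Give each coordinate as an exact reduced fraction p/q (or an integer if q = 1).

1. D_x = -6  [DC · AB = -273 ∩ 2·signedArea(DAB) = -378]
2. D_y = -32  [DC · AB = -273 ∩ 2·signedArea(DAB) = -378]
   → D = (-6, -32)

D = (-6, -32)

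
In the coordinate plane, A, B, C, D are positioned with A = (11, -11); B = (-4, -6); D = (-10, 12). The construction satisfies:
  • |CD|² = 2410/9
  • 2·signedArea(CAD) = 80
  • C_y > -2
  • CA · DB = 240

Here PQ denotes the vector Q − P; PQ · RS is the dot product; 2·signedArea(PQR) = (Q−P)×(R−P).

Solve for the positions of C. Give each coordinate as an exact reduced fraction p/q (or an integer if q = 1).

1. C_x = -1  [2·signedArea(CAD) = 80 ∩ CA · DB = 240]
2. C_y = -5/3  [2·signedArea(CAD) = 80 ∩ CA · DB = 240]
   → C = (-1, -5/3)

C = (-1, -5/3)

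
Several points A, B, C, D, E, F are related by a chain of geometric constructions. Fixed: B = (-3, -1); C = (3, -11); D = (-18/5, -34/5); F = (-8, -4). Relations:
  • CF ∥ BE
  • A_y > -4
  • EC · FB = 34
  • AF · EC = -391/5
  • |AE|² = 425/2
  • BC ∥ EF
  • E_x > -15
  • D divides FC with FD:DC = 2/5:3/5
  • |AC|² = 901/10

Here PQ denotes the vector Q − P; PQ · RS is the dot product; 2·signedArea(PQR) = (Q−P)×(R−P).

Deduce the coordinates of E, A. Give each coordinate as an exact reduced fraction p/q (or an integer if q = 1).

1. E_x = -14  [BC ∥ EF ∩ CF ∥ BE]
2. E_y = 6  [BC ∥ EF ∩ CF ∥ BE]
   → E = (-14, 6)
3. A_x = -33/10  [line -17·x + 17·y + 51/5 = 0 ∩ |AC|² = 901/10]
4. A_y = -39/10  [line -17·x + 17·y + 51/5 = 0 ∩ |AC|² = 901/10]
   → A = (-33/10, -39/10)

A = (-33/10, -39/10)
E = (-14, 6)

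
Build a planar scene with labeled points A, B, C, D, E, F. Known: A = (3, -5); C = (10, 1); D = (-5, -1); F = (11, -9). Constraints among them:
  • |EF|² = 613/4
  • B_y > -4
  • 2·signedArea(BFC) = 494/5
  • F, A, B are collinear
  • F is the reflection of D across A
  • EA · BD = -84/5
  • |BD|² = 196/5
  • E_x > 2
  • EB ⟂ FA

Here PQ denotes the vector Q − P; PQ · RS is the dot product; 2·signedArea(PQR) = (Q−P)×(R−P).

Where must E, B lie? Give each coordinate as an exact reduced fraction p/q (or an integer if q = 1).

B = (3/5, -19/5)
E = (5/2, 0)

1. B_x = 3/5  [F, A, B are collinear ∩ 2·signedArea(BFC) = 494/5]
2. B_y = -19/5  [F, A, B are collinear ∩ 2·signedArea(BFC) = 494/5]
   → B = (3/5, -19/5)
3. E_x = 5/2  [line 28/5·x + -14/5·y + -14 = 0 ∩ |EF|² = 613/4]
4. E_y = 0  [line 28/5·x + -14/5·y + -14 = 0 ∩ |EF|² = 613/4]
   → E = (5/2, 0)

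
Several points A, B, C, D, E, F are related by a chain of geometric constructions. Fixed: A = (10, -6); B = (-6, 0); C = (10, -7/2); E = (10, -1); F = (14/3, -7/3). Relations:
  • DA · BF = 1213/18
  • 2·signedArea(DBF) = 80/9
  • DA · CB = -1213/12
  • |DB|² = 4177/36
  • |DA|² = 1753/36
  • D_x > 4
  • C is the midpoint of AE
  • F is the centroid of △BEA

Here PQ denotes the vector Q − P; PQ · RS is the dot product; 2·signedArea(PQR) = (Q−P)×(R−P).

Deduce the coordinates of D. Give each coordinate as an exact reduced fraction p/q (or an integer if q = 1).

D = (14/3, -3/2)

1. D_x = 14/3  [2·signedArea(DBF) = 80/9 ∩ DA · BF = 1213/18]
2. D_y = -3/2  [2·signedArea(DBF) = 80/9 ∩ DA · BF = 1213/18]
   → D = (14/3, -3/2)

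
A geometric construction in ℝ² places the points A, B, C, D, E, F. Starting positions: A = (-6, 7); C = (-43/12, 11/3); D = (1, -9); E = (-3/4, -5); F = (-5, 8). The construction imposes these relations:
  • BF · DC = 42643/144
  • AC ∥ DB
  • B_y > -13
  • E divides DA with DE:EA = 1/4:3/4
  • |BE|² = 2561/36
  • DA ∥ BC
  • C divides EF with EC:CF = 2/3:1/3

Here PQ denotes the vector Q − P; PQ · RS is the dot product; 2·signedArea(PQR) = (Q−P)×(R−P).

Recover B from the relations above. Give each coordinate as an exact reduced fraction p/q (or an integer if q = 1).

B = (41/12, -37/3)

1. B_x = 41/12  [DA ∥ BC ∩ AC ∥ DB]
2. B_y = -37/3  [DA ∥ BC ∩ AC ∥ DB]
   → B = (41/12, -37/3)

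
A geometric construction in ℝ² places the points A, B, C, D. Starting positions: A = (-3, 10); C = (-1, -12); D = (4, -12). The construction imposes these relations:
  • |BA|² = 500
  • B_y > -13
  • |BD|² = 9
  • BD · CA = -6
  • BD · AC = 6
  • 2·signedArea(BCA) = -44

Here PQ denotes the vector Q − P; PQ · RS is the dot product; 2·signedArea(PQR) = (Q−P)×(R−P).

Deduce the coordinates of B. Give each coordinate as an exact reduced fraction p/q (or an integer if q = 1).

1. B_x = 1  [2·signedArea(BCA) = -44 ∩ BD · AC = 6]
2. B_y = -12  [2·signedArea(BCA) = -44 ∩ BD · AC = 6]
   → B = (1, -12)

B = (1, -12)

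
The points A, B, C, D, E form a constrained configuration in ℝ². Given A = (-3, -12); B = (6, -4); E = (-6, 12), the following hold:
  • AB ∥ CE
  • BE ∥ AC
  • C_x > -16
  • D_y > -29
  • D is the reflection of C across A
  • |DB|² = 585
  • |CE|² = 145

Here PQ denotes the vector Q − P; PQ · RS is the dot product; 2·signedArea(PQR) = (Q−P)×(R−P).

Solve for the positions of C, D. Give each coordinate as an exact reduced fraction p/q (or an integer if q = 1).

C = (-15, 4)
D = (9, -28)

1. C_x = -15  [AB ∥ CE ∩ BE ∥ AC]
2. C_y = 4  [AB ∥ CE ∩ BE ∥ AC]
   → C = (-15, 4)
3. D_x = 9  [D is the reflection of C across A]
4. D_y = -28  [D is the reflection of C across A]
   → D = (9, -28)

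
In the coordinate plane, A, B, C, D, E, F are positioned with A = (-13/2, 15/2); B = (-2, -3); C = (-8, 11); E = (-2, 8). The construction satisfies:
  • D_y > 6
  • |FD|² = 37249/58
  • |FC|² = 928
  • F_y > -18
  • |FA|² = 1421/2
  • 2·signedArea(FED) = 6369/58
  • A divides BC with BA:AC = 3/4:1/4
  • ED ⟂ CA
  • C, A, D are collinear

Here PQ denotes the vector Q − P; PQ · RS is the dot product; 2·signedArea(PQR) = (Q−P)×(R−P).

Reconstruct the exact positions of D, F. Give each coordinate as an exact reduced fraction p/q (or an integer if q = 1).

D = (-347/58, 365/58)
F = (4, -17)

1. D_x = -347/58  [C, A, D are collinear ∩ ED ⟂ CA]
2. D_y = 365/58  [C, A, D are collinear ∩ ED ⟂ CA]
   → D = (-347/58, 365/58)
3. F_x = 4  [line 99/58·x + -231/58·y + -4323/58 = 0 ∩ |FA|² = 1421/2]
4. F_y = -17  [line 99/58·x + -231/58·y + -4323/58 = 0 ∩ |FA|² = 1421/2]
   → F = (4, -17)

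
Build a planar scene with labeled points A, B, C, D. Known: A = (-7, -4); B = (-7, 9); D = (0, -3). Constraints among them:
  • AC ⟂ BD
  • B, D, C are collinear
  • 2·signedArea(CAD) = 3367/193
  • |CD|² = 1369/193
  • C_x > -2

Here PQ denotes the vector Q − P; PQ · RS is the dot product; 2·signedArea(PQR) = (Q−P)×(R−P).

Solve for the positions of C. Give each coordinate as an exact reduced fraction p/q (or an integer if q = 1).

1. C_x = -259/193  [B, D, C are collinear ∩ AC ⟂ BD]
2. C_y = -135/193  [B, D, C are collinear ∩ AC ⟂ BD]
   → C = (-259/193, -135/193)

C = (-259/193, -135/193)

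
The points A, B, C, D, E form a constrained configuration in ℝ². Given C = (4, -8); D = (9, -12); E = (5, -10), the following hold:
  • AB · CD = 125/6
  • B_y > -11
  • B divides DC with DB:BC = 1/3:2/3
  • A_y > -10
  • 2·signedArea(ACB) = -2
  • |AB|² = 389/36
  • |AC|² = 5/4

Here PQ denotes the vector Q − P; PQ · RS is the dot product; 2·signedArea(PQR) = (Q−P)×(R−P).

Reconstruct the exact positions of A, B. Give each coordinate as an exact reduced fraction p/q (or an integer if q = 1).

A = (9/2, -9)
B = (22/3, -32/3)

1. B_x = 22/3  [B divides DC with DB:BC = 1/3:2/3]
2. B_y = -32/3  [B divides DC with DB:BC = 1/3:2/3]
   → B = (22/3, -32/3)
3. A_x = 9/2  [AB · CD = 125/6 ∩ 2·signedArea(ACB) = -2]
4. A_y = -9  [AB · CD = 125/6 ∩ 2·signedArea(ACB) = -2]
   → A = (9/2, -9)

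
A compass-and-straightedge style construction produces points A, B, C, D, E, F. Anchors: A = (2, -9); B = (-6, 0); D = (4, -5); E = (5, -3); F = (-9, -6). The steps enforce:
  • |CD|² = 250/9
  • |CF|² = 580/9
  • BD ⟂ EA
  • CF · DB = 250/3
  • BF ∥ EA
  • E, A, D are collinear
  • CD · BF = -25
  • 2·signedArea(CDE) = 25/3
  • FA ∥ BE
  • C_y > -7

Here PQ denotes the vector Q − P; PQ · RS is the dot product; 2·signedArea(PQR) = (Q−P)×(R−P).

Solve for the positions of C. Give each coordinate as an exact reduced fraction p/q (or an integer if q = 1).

1. C_x = -1  [CD · BF = -25 ∩ CF · DB = 250/3]
2. C_y = -20/3  [CD · BF = -25 ∩ CF · DB = 250/3]
   → C = (-1, -20/3)

C = (-1, -20/3)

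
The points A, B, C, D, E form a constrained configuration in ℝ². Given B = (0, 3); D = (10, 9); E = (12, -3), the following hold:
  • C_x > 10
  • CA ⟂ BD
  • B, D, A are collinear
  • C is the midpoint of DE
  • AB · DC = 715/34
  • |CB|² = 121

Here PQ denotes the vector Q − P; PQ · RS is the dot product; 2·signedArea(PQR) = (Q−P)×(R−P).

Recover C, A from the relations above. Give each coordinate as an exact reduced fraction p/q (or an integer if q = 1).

1. C_x = 11  [C is the midpoint of DE]
2. C_y = 3  [C is the midpoint of DE]
   → C = (11, 3)
3. A_x = 275/34  [B, D, A are collinear ∩ CA ⟂ BD]
4. A_y = 267/34  [B, D, A are collinear ∩ CA ⟂ BD]
   → A = (275/34, 267/34)

A = (275/34, 267/34)
C = (11, 3)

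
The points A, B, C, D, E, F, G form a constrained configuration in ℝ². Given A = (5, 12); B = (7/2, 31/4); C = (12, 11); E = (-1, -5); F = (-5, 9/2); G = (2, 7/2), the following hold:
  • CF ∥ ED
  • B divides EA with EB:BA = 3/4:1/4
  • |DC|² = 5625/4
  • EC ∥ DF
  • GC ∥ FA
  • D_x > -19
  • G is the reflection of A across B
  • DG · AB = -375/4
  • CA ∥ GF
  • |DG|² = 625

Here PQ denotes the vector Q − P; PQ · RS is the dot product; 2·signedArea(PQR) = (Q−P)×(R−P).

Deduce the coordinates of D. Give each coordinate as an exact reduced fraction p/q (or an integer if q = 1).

1. D_x = -18  [EC ∥ DF ∩ CF ∥ ED]
2. D_y = -23/2  [EC ∥ DF ∩ CF ∥ ED]
   → D = (-18, -23/2)

D = (-18, -23/2)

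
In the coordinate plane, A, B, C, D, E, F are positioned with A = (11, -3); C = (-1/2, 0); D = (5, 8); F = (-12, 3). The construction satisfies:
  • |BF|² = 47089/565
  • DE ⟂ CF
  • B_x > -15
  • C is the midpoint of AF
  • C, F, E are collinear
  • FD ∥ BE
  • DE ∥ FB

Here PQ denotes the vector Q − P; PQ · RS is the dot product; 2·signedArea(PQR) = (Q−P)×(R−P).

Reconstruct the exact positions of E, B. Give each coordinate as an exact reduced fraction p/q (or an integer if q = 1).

B = (-8082/565, -3296/565)
E = (1523/565, -471/565)

1. E_x = 1523/565  [C, F, E are collinear ∩ DE ⟂ CF]
2. E_y = -471/565  [C, F, E are collinear ∩ DE ⟂ CF]
   → E = (1523/565, -471/565)
3. B_x = -8082/565  [FD ∥ BE ∩ DE ∥ FB]
4. B_y = -3296/565  [FD ∥ BE ∩ DE ∥ FB]
   → B = (-8082/565, -3296/565)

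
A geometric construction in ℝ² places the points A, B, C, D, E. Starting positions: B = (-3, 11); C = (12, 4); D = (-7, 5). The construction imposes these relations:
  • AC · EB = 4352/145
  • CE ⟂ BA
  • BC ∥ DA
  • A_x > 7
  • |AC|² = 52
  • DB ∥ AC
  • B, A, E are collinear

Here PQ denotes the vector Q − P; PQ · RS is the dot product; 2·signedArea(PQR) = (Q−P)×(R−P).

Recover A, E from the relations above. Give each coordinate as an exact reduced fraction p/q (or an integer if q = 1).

A = (8, -2)
E = (973/145, -69/145)

1. A_x = 8  [DB ∥ AC ∩ BC ∥ DA]
2. A_y = -2  [DB ∥ AC ∩ BC ∥ DA]
   → A = (8, -2)
3. E_x = 973/145  [B, A, E are collinear ∩ CE ⟂ BA]
4. E_y = -69/145  [B, A, E are collinear ∩ CE ⟂ BA]
   → E = (973/145, -69/145)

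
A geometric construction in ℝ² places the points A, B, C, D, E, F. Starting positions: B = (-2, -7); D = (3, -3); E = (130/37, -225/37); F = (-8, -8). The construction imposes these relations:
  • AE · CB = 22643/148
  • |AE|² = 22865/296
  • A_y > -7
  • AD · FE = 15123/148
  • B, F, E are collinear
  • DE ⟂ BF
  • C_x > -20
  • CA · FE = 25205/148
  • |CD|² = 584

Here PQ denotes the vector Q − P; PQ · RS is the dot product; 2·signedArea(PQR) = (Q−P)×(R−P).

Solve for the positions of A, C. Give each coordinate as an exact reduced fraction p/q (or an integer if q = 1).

1. A_x = -21/4  [line -426/37·x + -71/37·y + -10863/148 = 0 ∩ |AE|² = 22865/296]
2. A_y = -27/4  [line -426/37·x + -71/37·y + -10863/148 = 0 ∩ |AE|² = 22865/296]
   → A = (-21/4, -27/4)
3. C_x = -19  [AE · CB = 22643/148 ∩ CA · FE = 25205/148]
4. C_y = -13  [AE · CB = 22643/148 ∩ CA · FE = 25205/148]
   → C = (-19, -13)

A = (-21/4, -27/4)
C = (-19, -13)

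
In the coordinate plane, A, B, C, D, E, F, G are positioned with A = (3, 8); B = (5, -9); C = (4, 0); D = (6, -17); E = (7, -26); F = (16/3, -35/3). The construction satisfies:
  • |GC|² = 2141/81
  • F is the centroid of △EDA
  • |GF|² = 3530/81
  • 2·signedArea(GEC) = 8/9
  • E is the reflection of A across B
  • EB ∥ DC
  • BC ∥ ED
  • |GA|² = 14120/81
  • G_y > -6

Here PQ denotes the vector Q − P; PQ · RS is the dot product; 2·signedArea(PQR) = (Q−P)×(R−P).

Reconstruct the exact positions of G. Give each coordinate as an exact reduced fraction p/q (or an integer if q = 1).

1. G_x = 41/9  [line -26·x + -3·y + 928/9 = 0 ∩ |GF|² = 3530/81]
2. G_y = -46/9  [line -26·x + -3·y + 928/9 = 0 ∩ |GF|² = 3530/81]
   → G = (41/9, -46/9)

G = (41/9, -46/9)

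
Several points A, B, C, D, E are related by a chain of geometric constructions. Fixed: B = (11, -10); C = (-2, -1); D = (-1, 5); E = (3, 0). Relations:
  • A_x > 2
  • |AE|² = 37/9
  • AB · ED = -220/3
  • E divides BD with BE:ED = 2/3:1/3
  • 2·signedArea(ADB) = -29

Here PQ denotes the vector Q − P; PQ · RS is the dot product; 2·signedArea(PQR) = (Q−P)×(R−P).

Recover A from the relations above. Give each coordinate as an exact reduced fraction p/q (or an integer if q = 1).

1. A_x = 8/3  [2·signedArea(ADB) = -29 ∩ AB · ED = -220/3]
2. A_y = -2  [2·signedArea(ADB) = -29 ∩ AB · ED = -220/3]
   → A = (8/3, -2)

A = (8/3, -2)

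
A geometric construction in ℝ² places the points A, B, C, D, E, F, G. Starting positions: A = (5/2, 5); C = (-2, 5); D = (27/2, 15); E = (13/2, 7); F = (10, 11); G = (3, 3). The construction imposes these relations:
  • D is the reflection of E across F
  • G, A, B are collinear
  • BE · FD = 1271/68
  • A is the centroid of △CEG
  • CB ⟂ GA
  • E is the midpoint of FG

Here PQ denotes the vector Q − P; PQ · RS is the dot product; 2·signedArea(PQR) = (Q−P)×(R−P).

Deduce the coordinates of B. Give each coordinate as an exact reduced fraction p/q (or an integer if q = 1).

B = (38/17, 103/17)

1. B_x = 38/17  [G, A, B are collinear ∩ CB ⟂ GA]
2. B_y = 103/17  [G, A, B are collinear ∩ CB ⟂ GA]
   → B = (38/17, 103/17)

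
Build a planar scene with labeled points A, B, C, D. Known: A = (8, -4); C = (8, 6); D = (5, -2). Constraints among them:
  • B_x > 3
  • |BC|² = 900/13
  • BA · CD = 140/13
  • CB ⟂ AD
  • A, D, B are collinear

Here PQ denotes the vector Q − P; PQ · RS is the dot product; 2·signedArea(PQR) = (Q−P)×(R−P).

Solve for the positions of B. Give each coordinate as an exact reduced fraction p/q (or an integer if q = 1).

B = (44/13, -12/13)

1. B_x = 44/13  [A, D, B are collinear ∩ CB ⟂ AD]
2. B_y = -12/13  [A, D, B are collinear ∩ CB ⟂ AD]
   → B = (44/13, -12/13)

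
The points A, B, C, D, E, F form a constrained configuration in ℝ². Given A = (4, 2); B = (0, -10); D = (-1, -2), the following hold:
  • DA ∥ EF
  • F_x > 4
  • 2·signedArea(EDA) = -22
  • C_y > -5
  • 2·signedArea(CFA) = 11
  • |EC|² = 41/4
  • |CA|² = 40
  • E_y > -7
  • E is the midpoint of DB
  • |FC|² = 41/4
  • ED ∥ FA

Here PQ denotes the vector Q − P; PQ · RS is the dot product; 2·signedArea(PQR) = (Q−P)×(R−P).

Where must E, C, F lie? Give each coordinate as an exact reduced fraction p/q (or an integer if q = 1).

C = (2, -4)
E = (-1/2, -6)
F = (9/2, -2)

1. E_x = -1/2  [E is the midpoint of DB]
2. E_y = -6  [E is the midpoint of DB]
   → E = (-1/2, -6)
3. F_x = 9/2  [ED ∥ FA ∩ DA ∥ EF]
4. F_y = -2  [ED ∥ FA ∩ DA ∥ EF]
   → F = (9/2, -2)
5. C_x = 2  [line -4·x + -1/2·y + 6 = 0 ∩ |EC|² = 41/4]
6. C_y = -4  [line -4·x + -1/2·y + 6 = 0 ∩ |EC|² = 41/4]
   → C = (2, -4)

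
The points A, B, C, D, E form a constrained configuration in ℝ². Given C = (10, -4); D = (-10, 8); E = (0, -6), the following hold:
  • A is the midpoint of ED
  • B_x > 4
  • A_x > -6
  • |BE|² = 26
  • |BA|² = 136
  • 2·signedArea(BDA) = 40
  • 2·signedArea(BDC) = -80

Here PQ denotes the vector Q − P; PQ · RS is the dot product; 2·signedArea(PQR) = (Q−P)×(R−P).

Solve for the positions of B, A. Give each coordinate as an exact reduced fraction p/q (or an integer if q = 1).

1. B_x = 5  [line 12·x + 20·y + 40 = 0 ∩ |BE|² = 26]
2. B_y = -5  [line 12·x + 20·y + 40 = 0 ∩ |BE|² = 26]
   → B = (5, -5)
3. A_x = -5  [2·signedArea(BDA) = 40 ∩ A is the midpoint of ED]
4. A_y = 1  [2·signedArea(BDA) = 40 ∩ A is the midpoint of ED]
   → A = (-5, 1)

A = (-5, 1)
B = (5, -5)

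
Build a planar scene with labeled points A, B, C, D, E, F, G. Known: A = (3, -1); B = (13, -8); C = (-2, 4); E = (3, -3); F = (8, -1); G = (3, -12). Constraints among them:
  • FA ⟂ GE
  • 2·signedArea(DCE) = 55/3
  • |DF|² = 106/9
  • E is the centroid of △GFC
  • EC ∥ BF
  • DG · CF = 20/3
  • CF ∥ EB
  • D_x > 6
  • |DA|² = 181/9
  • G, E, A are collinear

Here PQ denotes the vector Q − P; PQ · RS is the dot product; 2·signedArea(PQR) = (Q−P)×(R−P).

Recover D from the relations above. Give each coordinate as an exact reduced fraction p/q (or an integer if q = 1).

1. D_x = 19/3  [DG · CF = 20/3 ∩ 2·signedArea(DCE) = 55/3]
2. D_y = -4  [DG · CF = 20/3 ∩ 2·signedArea(DCE) = 55/3]
   → D = (19/3, -4)

D = (19/3, -4)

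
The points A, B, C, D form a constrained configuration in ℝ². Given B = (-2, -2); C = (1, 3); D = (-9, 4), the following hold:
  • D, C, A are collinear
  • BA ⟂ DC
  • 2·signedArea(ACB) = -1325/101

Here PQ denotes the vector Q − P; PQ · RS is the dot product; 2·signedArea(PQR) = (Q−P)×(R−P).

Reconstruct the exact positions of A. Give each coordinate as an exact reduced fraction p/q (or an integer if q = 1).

1. A_x = -149/101  [D, C, A are collinear ∩ BA ⟂ DC]
2. A_y = 328/101  [D, C, A are collinear ∩ BA ⟂ DC]
   → A = (-149/101, 328/101)

A = (-149/101, 328/101)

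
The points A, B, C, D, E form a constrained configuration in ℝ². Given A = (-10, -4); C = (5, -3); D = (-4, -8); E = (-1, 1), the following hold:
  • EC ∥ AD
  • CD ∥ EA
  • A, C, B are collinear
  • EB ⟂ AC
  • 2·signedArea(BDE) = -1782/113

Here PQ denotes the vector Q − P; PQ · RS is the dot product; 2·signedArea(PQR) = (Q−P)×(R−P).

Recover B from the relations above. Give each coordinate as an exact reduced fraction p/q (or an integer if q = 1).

1. B_x = -80/113  [A, C, B are collinear ∩ EB ⟂ AC]
2. B_y = -382/113  [A, C, B are collinear ∩ EB ⟂ AC]
   → B = (-80/113, -382/113)

B = (-80/113, -382/113)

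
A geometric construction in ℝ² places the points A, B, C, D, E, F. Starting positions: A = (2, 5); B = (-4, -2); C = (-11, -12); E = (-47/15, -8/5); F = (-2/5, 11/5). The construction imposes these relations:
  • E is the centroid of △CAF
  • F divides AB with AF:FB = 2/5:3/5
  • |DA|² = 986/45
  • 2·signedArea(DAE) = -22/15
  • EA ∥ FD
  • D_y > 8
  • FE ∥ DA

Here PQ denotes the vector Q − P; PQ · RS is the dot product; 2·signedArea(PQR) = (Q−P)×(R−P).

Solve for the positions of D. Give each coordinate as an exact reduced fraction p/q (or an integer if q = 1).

D = (71/15, 44/5)

1. D_x = 71/15  [FE ∥ DA ∩ EA ∥ FD]
2. D_y = 44/5  [FE ∥ DA ∩ EA ∥ FD]
   → D = (71/15, 44/5)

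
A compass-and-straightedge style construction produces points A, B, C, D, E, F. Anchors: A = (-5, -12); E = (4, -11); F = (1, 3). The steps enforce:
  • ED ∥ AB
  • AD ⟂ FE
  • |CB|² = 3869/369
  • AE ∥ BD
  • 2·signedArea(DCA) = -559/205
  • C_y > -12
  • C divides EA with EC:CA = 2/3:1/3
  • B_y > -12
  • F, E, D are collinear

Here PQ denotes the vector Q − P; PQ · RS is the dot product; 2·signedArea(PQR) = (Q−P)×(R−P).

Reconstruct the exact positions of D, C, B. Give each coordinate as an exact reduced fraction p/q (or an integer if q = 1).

1. D_x = 781/205  [F, E, D are collinear ∩ AD ⟂ FE]
2. D_y = -2073/205  [F, E, D are collinear ∩ AD ⟂ FE]
   → D = (781/205, -2073/205)
3. C_x = -2  [C divides EA with EC:CA = 2/3:1/3]
4. C_y = -35/3  [C divides EA with EC:CA = 2/3:1/3]
   → C = (-2, -35/3)
5. B_x = -1064/205  [AE ∥ BD ∩ ED ∥ AB]
6. B_y = -2278/205  [AE ∥ BD ∩ ED ∥ AB]
   → B = (-1064/205, -2278/205)

B = (-1064/205, -2278/205)
C = (-2, -35/3)
D = (781/205, -2073/205)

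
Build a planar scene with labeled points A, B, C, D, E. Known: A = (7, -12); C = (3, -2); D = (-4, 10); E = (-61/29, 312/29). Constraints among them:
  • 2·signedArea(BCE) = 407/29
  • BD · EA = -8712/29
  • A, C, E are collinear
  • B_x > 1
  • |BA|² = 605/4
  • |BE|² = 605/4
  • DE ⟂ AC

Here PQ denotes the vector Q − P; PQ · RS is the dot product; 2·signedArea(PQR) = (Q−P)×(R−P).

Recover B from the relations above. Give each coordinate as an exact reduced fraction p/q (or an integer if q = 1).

1. B_x = 3/2  [2·signedArea(BCE) = 407/29 ∩ BD · EA = -8712/29]
2. B_y = -1  [2·signedArea(BCE) = 407/29 ∩ BD · EA = -8712/29]
   → B = (3/2, -1)

B = (3/2, -1)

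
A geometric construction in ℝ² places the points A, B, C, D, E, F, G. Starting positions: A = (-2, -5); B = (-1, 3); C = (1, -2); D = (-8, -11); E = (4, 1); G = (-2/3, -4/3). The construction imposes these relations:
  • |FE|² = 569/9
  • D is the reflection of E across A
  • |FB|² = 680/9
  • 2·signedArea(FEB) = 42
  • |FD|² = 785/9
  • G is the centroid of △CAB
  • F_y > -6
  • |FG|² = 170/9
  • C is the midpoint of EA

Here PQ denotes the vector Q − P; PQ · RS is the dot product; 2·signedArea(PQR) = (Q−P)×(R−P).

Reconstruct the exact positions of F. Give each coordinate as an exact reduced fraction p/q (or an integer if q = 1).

F = (-1/3, -17/3)

1. F_x = -1/3  [line -2·x + -5·y + -29 = 0 ∩ |FE|² = 569/9]
2. F_y = -17/3  [line -2·x + -5·y + -29 = 0 ∩ |FE|² = 569/9]
   → F = (-1/3, -17/3)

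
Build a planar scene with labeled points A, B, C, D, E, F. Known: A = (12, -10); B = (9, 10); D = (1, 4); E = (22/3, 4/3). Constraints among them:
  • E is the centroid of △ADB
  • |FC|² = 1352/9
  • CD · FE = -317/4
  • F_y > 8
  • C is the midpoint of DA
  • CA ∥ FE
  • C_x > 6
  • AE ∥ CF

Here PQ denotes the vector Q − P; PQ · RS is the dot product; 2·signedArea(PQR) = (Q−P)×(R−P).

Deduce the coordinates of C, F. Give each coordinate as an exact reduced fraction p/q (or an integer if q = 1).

C = (13/2, -3)
F = (11/6, 25/3)

1. C_x = 13/2  [C is the midpoint of DA]
2. C_y = -3  [C is the midpoint of DA]
   → C = (13/2, -3)
3. F_x = 11/6  [CA ∥ FE ∩ AE ∥ CF]
4. F_y = 25/3  [CA ∥ FE ∩ AE ∥ CF]
   → F = (11/6, 25/3)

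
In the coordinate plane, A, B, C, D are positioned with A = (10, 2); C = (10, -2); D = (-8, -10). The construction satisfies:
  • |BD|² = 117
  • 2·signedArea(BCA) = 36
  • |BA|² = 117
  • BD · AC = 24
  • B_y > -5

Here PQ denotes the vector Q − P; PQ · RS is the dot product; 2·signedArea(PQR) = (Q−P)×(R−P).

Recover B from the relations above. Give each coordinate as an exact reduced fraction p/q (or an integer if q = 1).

1. B_x = 1  [2·signedArea(BCA) = 36 ∩ BD · AC = 24]
2. B_y = -4  [2·signedArea(BCA) = 36 ∩ BD · AC = 24]
   → B = (1, -4)

B = (1, -4)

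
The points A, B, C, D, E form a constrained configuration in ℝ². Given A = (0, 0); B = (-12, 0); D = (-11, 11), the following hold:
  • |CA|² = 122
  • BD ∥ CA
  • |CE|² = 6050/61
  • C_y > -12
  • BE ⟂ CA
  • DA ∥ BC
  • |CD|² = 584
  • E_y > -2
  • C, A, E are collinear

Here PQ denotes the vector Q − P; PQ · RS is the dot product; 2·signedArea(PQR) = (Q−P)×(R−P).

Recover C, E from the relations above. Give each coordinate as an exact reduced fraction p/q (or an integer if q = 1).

1. C_x = -1  [BD ∥ CA ∩ DA ∥ BC]
2. C_y = -11  [BD ∥ CA ∩ DA ∥ BC]
   → C = (-1, -11)
3. E_x = -6/61  [C, A, E are collinear ∩ BE ⟂ CA]
4. E_y = -66/61  [C, A, E are collinear ∩ BE ⟂ CA]
   → E = (-6/61, -66/61)

C = (-1, -11)
E = (-6/61, -66/61)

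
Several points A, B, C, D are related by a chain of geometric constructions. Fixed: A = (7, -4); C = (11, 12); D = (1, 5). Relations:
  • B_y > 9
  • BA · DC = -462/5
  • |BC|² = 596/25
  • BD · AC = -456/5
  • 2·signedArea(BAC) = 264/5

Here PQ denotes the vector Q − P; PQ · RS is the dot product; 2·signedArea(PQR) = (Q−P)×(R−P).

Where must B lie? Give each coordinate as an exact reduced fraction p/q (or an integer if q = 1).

B = (7, 46/5)

1. B_x = 7  [BD · AC = -456/5 ∩ BA · DC = -462/5]
2. B_y = 46/5  [BD · AC = -456/5 ∩ BA · DC = -462/5]
   → B = (7, 46/5)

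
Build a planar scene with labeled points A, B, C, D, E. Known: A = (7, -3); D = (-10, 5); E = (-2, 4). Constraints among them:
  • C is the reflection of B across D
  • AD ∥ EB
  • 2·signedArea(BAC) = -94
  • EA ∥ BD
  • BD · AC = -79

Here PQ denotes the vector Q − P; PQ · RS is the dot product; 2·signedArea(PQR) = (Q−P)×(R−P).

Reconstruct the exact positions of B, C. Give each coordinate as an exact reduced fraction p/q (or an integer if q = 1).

1. B_x = -19  [EA ∥ BD ∩ AD ∥ EB]
2. B_y = 12  [EA ∥ BD ∩ AD ∥ EB]
   → B = (-19, 12)
3. C_x = -1  [C is the reflection of B across D]
4. C_y = -2  [C is the reflection of B across D]
   → C = (-1, -2)

B = (-19, 12)
C = (-1, -2)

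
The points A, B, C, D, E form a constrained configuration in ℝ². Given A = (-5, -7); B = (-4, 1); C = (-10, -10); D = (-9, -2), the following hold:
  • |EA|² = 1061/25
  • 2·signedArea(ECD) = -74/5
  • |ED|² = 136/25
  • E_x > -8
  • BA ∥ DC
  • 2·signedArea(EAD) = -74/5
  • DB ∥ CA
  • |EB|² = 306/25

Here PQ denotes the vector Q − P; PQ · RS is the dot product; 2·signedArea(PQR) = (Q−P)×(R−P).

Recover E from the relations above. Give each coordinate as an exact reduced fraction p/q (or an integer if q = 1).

1. E_x = -7  [2·signedArea(ECD) = -74/5 ∩ 2·signedArea(EAD) = -74/5]
2. E_y = -4/5  [2·signedArea(ECD) = -74/5 ∩ 2·signedArea(EAD) = -74/5]
   → E = (-7, -4/5)

E = (-7, -4/5)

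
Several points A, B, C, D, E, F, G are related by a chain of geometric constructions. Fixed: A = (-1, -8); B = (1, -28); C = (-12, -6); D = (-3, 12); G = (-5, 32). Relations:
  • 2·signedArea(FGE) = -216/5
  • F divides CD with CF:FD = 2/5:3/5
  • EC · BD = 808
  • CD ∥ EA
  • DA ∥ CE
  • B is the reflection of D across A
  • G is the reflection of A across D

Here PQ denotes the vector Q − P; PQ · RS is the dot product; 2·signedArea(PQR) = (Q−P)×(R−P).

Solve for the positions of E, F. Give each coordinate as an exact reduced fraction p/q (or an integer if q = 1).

E = (-10, -26)
F = (-42/5, 6/5)

1. E_x = -10  [CD ∥ EA ∩ DA ∥ CE]
2. E_y = -26  [CD ∥ EA ∩ DA ∥ CE]
   → E = (-10, -26)
3. F_x = -42/5  [F divides CD with CF:FD = 2/5:3/5]
4. F_y = 6/5  [F divides CD with CF:FD = 2/5:3/5]
   → F = (-42/5, 6/5)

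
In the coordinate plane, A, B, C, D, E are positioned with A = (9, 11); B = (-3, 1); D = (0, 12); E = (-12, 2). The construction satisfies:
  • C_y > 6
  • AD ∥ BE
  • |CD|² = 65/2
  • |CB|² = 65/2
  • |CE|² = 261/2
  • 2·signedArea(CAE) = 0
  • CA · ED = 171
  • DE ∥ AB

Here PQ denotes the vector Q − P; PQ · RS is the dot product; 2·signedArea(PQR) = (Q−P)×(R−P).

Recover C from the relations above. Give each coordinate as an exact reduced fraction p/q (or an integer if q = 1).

1. C_x = -3/2  [2·signedArea(CAE) = 0 ∩ CA · ED = 171]
2. C_y = 13/2  [2·signedArea(CAE) = 0 ∩ CA · ED = 171]
   → C = (-3/2, 13/2)

C = (-3/2, 13/2)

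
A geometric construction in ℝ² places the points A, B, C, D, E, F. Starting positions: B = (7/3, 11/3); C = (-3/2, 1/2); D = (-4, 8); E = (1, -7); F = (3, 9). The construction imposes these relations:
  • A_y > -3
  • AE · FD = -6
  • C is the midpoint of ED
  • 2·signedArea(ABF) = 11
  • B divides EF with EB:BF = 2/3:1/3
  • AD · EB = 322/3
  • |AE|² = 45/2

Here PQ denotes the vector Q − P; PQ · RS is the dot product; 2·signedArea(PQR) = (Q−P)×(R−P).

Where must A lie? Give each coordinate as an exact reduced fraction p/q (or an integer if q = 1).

A = (-1/2, -5/2)

1. A_x = -1/2  [AE · FD = -6 ∩ 2·signedArea(ABF) = 11]
2. A_y = -5/2  [AE · FD = -6 ∩ 2·signedArea(ABF) = 11]
   → A = (-1/2, -5/2)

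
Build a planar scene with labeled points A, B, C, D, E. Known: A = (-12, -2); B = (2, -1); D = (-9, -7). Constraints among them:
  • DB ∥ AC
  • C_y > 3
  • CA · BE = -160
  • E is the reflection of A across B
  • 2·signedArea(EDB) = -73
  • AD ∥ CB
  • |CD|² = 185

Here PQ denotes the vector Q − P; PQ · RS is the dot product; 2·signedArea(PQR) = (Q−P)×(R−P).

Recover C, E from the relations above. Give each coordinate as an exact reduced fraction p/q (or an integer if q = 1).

C = (-1, 4)
E = (16, 0)

1. C_x = -1  [AD ∥ CB ∩ DB ∥ AC]
2. C_y = 4  [AD ∥ CB ∩ DB ∥ AC]
   → C = (-1, 4)
3. E_x = 16  [E is the reflection of A across B]
4. E_y = 0  [E is the reflection of A across B]
   → E = (16, 0)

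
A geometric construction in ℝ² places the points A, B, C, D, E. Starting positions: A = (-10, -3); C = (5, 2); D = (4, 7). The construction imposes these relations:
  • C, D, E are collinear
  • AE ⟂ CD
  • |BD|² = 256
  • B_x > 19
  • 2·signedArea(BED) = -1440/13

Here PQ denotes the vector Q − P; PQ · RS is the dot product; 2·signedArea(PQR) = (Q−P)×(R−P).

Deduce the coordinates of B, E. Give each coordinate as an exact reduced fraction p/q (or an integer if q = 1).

B = (20, 7)
E = (70/13, 1/13)

1. E_x = 70/13  [C, D, E are collinear ∩ AE ⟂ CD]
2. E_y = 1/13  [C, D, E are collinear ∩ AE ⟂ CD]
   → E = (70/13, 1/13)
3. B_x = 20  [line -90/13·x + -18/13·y + 1926/13 = 0 ∩ |BD|² = 256]
4. B_y = 7  [line -90/13·x + -18/13·y + 1926/13 = 0 ∩ |BD|² = 256]
   → B = (20, 7)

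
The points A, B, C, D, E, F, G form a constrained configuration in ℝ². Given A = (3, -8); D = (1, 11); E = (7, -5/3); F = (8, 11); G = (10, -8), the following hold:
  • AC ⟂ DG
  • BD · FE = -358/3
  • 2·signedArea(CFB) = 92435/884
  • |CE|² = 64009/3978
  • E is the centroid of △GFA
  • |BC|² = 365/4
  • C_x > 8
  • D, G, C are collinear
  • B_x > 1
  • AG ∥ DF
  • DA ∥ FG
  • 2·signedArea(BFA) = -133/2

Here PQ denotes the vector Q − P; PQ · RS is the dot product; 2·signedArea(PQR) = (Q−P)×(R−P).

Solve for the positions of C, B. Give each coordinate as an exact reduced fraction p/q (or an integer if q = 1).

B = (2, 3/2)
C = (3853/442, -2339/442)

1. C_x = 3853/442  [D, G, C are collinear ∩ AC ⟂ DG]
2. C_y = -2339/442  [D, G, C are collinear ∩ AC ⟂ DG]
   → C = (3853/442, -2339/442)
3. B_x = 2  [2·signedArea(BFA) = -133/2 ∩ BD · FE = -358/3]
4. B_y = 3/2  [2·signedArea(BFA) = -133/2 ∩ BD · FE = -358/3]
   → B = (2, 3/2)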